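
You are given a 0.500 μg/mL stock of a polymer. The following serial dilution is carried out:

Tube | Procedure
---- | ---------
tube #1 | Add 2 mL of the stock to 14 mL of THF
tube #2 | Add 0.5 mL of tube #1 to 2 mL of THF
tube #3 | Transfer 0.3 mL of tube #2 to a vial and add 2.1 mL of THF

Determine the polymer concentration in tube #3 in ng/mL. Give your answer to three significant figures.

Step 1: 2 mL + 14 mL = 16 mL total → factor 16/2 = 8
Step 2: 0.5 mL + 2 mL = 2.5 mL total → factor 2.5/0.5 = 5
Step 3: 0.3 mL + 2.1 mL = 2.4 mL total → factor 2.4/0.3 = 8
Overall dilution factor = 8 × 5 × 8 = 320
Final = 0.500 μg/mL / 320 = 0.001563 μg/mL = 1.56 ng/mL

1.56 ng/mL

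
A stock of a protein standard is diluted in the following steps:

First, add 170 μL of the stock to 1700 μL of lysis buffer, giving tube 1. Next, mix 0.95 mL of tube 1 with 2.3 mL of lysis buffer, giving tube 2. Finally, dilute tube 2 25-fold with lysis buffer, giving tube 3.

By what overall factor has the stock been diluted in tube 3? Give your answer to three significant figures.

Step 1: 170 μL + 1700 μL = 1870 μL total → factor 1870/170 = 11
Step 2: 0.95 mL + 2.3 mL = 3.25 mL total → factor 3.25/0.95 = 3.4211
Step 3: 25-fold → factor 25
Overall dilution factor = 11 × 3.4211 × 25 = 940.79

941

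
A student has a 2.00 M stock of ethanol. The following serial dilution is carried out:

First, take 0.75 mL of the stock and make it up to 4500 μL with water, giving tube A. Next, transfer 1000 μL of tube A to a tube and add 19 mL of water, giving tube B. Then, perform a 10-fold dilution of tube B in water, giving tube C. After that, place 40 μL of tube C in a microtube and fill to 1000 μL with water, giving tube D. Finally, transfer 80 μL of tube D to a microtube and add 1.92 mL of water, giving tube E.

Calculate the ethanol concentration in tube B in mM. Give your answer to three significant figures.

Step 1: 0.75 mL brought to 4500 μL → factor 4.5/0.75 = 6
Step 2: 1000 μL + 19 mL = 20000 μL total → factor 20000/1000 = 20
Dilution factor through tube B = 6 × 20 = 120
[tube B] = 2.00 M / 120 = 0.01667 M = 16.7 mM

16.7 mM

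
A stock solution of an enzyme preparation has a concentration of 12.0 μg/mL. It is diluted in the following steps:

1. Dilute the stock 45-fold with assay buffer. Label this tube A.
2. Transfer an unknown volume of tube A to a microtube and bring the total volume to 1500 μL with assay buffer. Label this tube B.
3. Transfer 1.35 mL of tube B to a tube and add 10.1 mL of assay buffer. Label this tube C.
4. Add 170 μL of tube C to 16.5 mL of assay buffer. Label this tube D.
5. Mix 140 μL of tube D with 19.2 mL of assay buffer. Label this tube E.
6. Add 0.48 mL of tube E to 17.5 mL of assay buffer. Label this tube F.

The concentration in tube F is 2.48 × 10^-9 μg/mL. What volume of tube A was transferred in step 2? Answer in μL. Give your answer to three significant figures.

60.0 μL

Step 1: 45-fold → factor 45
Step 2: v brought to 1500 μL → factor = 1500 μL/v
Step 3: 1.35 mL + 10.1 mL = 11.45 mL total → factor 11.45/1.35 = 8.4815
Step 4: 170 μL + 16.5 mL = 16670 μL total → factor 16670/170 = 98.059
Step 5: 140 μL + 19.2 mL = 19340 μL total → factor 19340/140 = 138.14
Step 6: 0.48 mL + 17.5 mL = 17.98 mL total → factor 17.98/0.48 = 37.458
Product of known-step factors = 1.9366 × 10^8
Overall factor = 12.0 μg/mL / (2.48 × 10^-9 μg/mL) = 4.8387 × 10^9
Step-2 factor = 4.8387 × 10^9 / 1.9366 × 10^8 = 24.985
v = 1500 μL / 24.985 = 60.0 μL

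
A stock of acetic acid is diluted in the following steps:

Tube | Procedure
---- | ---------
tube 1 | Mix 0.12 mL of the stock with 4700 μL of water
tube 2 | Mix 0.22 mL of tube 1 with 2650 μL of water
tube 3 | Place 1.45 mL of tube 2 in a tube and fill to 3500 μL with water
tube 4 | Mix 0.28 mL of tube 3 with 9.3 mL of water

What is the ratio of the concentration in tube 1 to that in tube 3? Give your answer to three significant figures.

31.5

Step 1: 0.12 mL + 4700 μL = 4.82 mL total → factor 4.82/0.12 = 40.167
Step 2: 0.22 mL + 2650 μL = 2.87 mL total → factor 2.87/0.22 = 13.045
Step 3: 1.45 mL brought to 3500 μL → factor 3.5/1.45 = 2.4138
Dilution factor to tube 1 = 40.167; to tube 3 = 1264.8
[tube 1]/[tube 3] = (factor to tube 3)/(factor to tube 1) = 1264.8/40.167 = 31.5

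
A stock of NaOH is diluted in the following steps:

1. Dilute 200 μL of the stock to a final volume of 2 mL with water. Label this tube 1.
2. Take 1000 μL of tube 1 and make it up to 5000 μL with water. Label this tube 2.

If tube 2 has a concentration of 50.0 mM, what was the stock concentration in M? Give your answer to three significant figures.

Step 1: 200 μL brought to 2 mL → factor 2000/200 = 10
Step 2: 1000 μL brought to 5000 μL → factor 5000/1000 = 5
Overall dilution factor = 10 × 5 = 50
Stock = 50.0 mM × 50 = 2500 mM = 2.50 M

2.50 M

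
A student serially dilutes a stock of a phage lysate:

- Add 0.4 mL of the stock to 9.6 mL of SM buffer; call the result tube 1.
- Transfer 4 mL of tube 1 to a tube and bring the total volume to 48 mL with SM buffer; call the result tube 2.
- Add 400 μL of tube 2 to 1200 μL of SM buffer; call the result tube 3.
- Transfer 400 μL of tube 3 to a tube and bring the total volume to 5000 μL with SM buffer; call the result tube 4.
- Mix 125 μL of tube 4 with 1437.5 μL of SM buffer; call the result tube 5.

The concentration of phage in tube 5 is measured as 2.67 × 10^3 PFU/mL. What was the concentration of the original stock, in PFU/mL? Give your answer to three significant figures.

Step 1: 0.4 mL + 9.6 mL = 10 mL total → factor 10/0.4 = 25
Step 2: 4 mL brought to 48 mL → factor 48/4 = 12
Step 3: 400 μL + 1200 μL = 1600 μL total → factor 1600/400 = 4
Step 4: 400 μL brought to 5000 μL → factor 5000/400 = 12.5
Step 5: 125 μL + 1437.5 μL = 1562.5 μL total → factor 1562.5/125 = 12.5
Overall dilution factor = 25 × 12 × 4 × 12.5 × 12.5 = 1.875 × 10^5
Stock = 2.67 × 10^3 PFU/mL × 1.875 × 10^5 = 5.01 × 10^8 PFU/mL

5.01 × 10^8 PFU/mL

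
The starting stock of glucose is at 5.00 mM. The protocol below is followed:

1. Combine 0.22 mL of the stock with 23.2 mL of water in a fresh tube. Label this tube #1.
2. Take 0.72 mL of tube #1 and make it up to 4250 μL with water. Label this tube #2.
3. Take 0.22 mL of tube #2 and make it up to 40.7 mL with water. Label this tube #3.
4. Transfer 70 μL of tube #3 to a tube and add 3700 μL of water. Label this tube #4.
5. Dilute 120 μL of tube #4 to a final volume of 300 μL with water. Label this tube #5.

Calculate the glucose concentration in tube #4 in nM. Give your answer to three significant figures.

Step 1: 0.22 mL + 23.2 mL = 23.42 mL total → factor 23.42/0.22 = 106.45
Step 2: 0.72 mL brought to 4250 μL → factor 4.25/0.72 = 5.9028
Step 3: 0.22 mL brought to 40.7 mL → factor 40.7/0.22 = 185
Step 4: 70 μL + 3700 μL = 3770 μL total → factor 3770/70 = 53.857
Dilution factor through tube #4 = 106.45 × 5.9028 × 185 × 53.857 = 6.2609 × 10^6
[tube #4] = 5.00 mM / 6.2609 × 10^6 = 7.986 × 10^-7 mM = 0.799 nM

0.799 nM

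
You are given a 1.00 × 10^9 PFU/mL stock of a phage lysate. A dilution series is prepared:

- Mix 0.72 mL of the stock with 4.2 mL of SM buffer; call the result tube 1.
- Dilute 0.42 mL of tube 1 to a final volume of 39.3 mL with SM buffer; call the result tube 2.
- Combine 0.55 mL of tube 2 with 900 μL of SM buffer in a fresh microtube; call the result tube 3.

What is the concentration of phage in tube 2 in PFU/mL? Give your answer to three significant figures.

1.56 × 10^6 PFU/mL

Step 1: 0.72 mL + 4.2 mL = 4.92 mL total → factor 4.92/0.72 = 6.8333
Step 2: 0.42 mL brought to 39.3 mL → factor 39.3/0.42 = 93.571
Dilution factor through tube 2 = 6.8333 × 93.571 = 639.4
[tube 2] = 1.00 × 10^9 PFU/mL / 639.4 = 1.56 × 10^6 PFU/mL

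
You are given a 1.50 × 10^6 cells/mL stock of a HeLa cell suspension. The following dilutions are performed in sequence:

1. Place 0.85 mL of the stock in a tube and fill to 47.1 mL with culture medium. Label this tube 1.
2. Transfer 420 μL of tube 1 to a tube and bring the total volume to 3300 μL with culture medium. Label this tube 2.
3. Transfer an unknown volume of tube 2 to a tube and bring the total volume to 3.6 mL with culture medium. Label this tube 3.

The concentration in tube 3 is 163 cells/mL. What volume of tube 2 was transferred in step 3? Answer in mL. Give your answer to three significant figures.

Step 1: 0.85 mL brought to 47.1 mL → factor 47.1/0.85 = 55.412
Step 2: 420 μL brought to 3300 μL → factor 3300/420 = 7.8571
Step 3: v brought to 3.6 mL → factor = 3.6 mL/v
Product of known-step factors = 435.38
Overall factor = 1.50 × 10^6 cells/mL / (163 cells/mL) = 9202.5
Step-3 factor = 9202.5 / 435.38 = 21.137
v = 3.6 mL / 21.137 = 0.170 mL

0.170 mL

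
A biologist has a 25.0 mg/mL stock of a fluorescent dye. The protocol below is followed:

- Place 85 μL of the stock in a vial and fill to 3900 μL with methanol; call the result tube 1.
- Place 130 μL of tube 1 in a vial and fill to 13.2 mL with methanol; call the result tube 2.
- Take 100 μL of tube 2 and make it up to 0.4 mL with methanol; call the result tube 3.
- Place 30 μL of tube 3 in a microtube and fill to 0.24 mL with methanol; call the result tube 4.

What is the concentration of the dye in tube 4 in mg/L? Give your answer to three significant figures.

Step 1: 85 μL brought to 3900 μL → factor 3900/85 = 45.882
Step 2: 130 μL brought to 13.2 mL → factor 13200/130 = 101.54
Step 3: 100 μL brought to 0.4 mL → factor 400/100 = 4
Step 4: 30 μL brought to 0.24 mL → factor 240/30 = 8
Overall dilution factor = 45.882 × 101.54 × 4 × 8 = 1.4908 × 10^5
Final = 25.0 mg/mL / 1.4908 × 10^5 = 0.0001677 mg/mL = 0.168 mg/L

0.168 mg/L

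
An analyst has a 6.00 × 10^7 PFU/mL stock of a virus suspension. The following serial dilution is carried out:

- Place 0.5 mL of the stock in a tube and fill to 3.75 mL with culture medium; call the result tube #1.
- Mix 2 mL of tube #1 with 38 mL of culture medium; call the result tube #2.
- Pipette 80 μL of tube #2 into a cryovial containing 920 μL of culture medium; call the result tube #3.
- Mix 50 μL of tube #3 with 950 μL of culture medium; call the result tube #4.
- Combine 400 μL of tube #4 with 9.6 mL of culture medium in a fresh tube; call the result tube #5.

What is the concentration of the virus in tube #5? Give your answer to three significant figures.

Step 1: 0.5 mL brought to 3.75 mL → factor 3.75/0.5 = 7.5
Step 2: 2 mL + 38 mL = 40 mL total → factor 40/2 = 20
Step 3: 80 μL + 920 μL = 1000 μL total → factor 1000/80 = 12.5
Step 4: 50 μL + 950 μL = 1000 μL total → factor 1000/50 = 20
Step 5: 400 μL + 9.6 mL = 10000 μL total → factor 10000/400 = 25
Overall dilution factor = 7.5 × 20 × 12.5 × 20 × 25 = 9.375 × 10^5
Final = 6.00 × 10^7 PFU/mL / 9.375 × 10^5 = 64.0 PFU/mL

64.0 PFU/mL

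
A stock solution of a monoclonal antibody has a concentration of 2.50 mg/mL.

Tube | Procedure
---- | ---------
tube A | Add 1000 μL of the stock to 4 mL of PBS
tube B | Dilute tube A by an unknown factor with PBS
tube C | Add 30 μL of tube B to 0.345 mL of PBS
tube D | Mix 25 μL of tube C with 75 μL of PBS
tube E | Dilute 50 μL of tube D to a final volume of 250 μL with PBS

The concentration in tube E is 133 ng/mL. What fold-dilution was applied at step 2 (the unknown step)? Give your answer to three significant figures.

15.0-fold

Step 1: 1000 μL + 4 mL = 5000 μL total → factor 5000/1000 = 5
Step 2: unknown factor x
Step 3: 30 μL + 0.345 mL = 375 μL total → factor 375/30 = 12.5
Step 4: 25 μL + 75 μL = 100 μL total → factor 100/25 = 4
Step 5: 50 μL brought to 250 μL → factor 250/50 = 5
Product of known-step factors = 1250
Overall factor = 2.50 mg/mL / (133 ng/mL) = 18797
x = 18797 / 1250 = 15.0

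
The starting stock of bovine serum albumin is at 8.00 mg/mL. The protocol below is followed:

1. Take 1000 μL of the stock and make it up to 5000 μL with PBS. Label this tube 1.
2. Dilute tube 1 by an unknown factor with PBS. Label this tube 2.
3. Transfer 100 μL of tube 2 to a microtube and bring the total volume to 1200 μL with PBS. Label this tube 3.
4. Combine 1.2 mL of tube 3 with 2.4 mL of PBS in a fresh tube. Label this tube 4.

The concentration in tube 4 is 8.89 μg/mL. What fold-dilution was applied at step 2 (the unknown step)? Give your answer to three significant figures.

Step 1: 1000 μL brought to 5000 μL → factor 5000/1000 = 5
Step 2: unknown factor x
Step 3: 100 μL brought to 1200 μL → factor 1200/100 = 12
Step 4: 1.2 mL + 2.4 mL = 3.6 mL total → factor 3.6/1.2 = 3
Product of known-step factors = 180
Overall factor = 8.00 mg/mL / (8.89 μg/mL) = 899.89
x = 899.89 / 180 = 5.00

5.00-fold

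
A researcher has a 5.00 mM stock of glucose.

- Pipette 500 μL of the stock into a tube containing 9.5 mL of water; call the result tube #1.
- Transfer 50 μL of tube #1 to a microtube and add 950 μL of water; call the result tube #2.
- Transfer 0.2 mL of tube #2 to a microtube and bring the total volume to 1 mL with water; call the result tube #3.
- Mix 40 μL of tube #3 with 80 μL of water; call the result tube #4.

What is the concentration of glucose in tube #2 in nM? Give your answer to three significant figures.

Step 1: 500 μL + 9.5 mL = 10000 μL total → factor 10000/500 = 20
Step 2: 50 μL + 950 μL = 1000 μL total → factor 1000/50 = 20
Dilution factor through tube #2 = 20 × 20 = 400
[tube #2] = 5.00 mM / 400 = 0.01250 mM = 1.25 × 10^4 nM

1.25 × 10^4 nM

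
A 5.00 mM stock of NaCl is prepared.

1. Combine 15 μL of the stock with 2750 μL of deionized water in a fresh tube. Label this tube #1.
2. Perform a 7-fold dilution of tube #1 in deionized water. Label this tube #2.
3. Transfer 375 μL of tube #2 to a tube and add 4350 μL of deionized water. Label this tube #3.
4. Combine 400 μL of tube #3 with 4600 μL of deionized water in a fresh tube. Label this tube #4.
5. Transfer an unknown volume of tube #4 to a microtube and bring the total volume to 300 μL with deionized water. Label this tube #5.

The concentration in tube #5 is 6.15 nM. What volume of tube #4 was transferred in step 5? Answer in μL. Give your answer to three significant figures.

Step 1: 15 μL + 2750 μL = 2765 μL total → factor 2765/15 = 184.33
Step 2: 7-fold → factor 7
Step 3: 375 μL + 4350 μL = 4725 μL total → factor 4725/375 = 12.6
Step 4: 400 μL + 4600 μL = 5000 μL total → factor 5000/400 = 12.5
Step 5: v brought to 300 μL → factor = 300 μL/v
Product of known-step factors = 2.0323 × 10^5
Overall factor = 5.00 mM / (6.15 nM) = 8.1301 × 10^5
Step-5 factor = 8.1301 × 10^5 / 2.0323 × 10^5 = 4.0005
v = 300 μL / 4.0005 = 75.0 μL

75.0 μL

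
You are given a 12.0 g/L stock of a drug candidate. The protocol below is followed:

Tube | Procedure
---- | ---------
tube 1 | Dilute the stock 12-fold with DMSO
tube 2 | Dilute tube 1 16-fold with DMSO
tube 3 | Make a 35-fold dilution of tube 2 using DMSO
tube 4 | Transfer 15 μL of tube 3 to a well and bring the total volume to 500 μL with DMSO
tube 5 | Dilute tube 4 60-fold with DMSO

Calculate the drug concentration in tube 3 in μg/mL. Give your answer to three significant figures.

Step 1: 12-fold → factor 12
Step 2: 16-fold → factor 16
Step 3: 35-fold → factor 35
Dilution factor through tube 3 = 12 × 16 × 35 = 6720
[tube 3] = 12.0 g/L / 6720 = 0.001786 g/L = 1.79 μg/mL

1.79 μg/mL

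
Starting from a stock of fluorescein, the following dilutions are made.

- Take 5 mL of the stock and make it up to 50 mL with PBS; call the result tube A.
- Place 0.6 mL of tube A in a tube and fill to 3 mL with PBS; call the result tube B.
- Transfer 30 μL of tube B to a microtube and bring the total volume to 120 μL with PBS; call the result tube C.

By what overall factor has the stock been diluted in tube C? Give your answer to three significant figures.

200

Step 1: 5 mL brought to 50 mL → factor 50/5 = 10
Step 2: 0.6 mL brought to 3 mL → factor 3/0.6 = 5
Step 3: 30 μL brought to 120 μL → factor 120/30 = 4
Overall dilution factor = 10 × 5 × 4 = 200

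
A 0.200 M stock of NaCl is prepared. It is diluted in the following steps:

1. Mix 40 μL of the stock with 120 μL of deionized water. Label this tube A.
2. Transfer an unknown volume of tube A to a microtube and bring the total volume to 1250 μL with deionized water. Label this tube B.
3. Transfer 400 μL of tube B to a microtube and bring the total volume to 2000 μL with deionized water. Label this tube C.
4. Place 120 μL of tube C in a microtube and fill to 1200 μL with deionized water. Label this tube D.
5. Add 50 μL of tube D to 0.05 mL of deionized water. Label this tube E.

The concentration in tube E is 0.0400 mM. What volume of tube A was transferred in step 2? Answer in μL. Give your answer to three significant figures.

Step 1: 40 μL + 120 μL = 160 μL total → factor 160/40 = 4
Step 2: v brought to 1250 μL → factor = 1250 μL/v
Step 3: 400 μL brought to 2000 μL → factor 2000/400 = 5
Step 4: 120 μL brought to 1200 μL → factor 1200/120 = 10
Step 5: 50 μL + 0.05 mL = 100 μL total → factor 100/50 = 2
Product of known-step factors = 400
Overall factor = 0.200 M / (0.0400 mM) = 5000
Step-2 factor = 5000 / 400 = 12.5
v = 1250 μL / 12.5 = 100 μL

100 μL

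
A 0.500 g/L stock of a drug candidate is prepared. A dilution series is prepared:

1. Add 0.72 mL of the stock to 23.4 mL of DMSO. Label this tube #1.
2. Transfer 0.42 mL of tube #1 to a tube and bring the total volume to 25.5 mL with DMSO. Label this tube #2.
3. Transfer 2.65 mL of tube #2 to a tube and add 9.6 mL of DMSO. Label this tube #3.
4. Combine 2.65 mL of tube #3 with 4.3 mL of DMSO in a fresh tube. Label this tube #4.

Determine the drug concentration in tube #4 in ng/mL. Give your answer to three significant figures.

20.3 ng/mL

Step 1: 0.72 mL + 23.4 mL = 24.12 mL total → factor 24.12/0.72 = 33.5
Step 2: 0.42 mL brought to 25.5 mL → factor 25.5/0.42 = 60.714
Step 3: 2.65 mL + 9.6 mL = 12.25 mL total → factor 12.25/2.65 = 4.6226
Step 4: 2.65 mL + 4.3 mL = 6.95 mL total → factor 6.95/2.65 = 2.6226
Overall dilution factor = 33.5 × 60.714 × 4.6226 × 2.6226 = 24658
Final = 0.500 g/L / 24658 = 2.028 × 10^-5 g/L = 20.3 ng/mL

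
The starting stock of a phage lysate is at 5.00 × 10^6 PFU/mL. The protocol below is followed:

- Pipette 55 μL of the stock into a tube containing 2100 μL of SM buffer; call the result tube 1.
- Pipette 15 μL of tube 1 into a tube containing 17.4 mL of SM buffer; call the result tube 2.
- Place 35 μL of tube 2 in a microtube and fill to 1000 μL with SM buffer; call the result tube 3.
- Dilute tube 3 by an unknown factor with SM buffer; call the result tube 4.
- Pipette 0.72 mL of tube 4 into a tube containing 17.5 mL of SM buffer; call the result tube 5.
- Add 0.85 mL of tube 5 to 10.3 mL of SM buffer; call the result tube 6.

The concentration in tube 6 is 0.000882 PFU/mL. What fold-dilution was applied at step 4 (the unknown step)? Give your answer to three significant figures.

13.1-fold

Step 1: 55 μL + 2100 μL = 2155 μL total → factor 2155/55 = 39.182
Step 2: 15 μL + 17.4 mL = 17415 μL total → factor 17415/15 = 1161
Step 3: 35 μL brought to 1000 μL → factor 1000/35 = 28.571
Step 4: unknown factor x
Step 5: 0.72 mL + 17.5 mL = 18.22 mL total → factor 18.22/0.72 = 25.306
Step 6: 0.85 mL + 10.3 mL = 11.15 mL total → factor 11.15/0.85 = 13.118
Product of known-step factors = 4.3144 × 10^8
Overall factor = 5.00 × 10^6 PFU/mL / (0.000882 PFU/mL) = 5.6689 × 10^9
x = 5.6689 × 10^9 / 4.3144 × 10^8 = 13.1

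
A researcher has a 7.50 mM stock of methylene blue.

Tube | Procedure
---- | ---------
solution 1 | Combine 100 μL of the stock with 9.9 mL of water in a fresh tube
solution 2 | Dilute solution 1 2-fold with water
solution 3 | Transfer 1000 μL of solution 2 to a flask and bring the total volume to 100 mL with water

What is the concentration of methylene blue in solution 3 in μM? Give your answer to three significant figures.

0.375 μM

Step 1: 100 μL + 9.9 mL = 10000 μL total → factor 10000/100 = 100
Step 2: 2-fold → factor 2
Step 3: 1000 μL brought to 100 mL → factor 1 × 10^5/1000 = 100
Overall dilution factor = 100 × 2 × 100 = 20000
Final = 7.50 mM / 20000 = 0.0003750 mM = 0.375 μM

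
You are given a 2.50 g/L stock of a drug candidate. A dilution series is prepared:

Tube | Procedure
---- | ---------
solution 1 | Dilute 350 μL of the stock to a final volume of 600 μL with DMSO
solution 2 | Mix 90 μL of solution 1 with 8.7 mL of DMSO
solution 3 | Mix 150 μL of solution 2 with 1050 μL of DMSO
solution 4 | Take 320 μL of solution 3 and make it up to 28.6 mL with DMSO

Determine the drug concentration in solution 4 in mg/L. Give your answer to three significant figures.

0.0209 mg/L

Step 1: 350 μL brought to 600 μL → factor 600/350 = 1.7143
Step 2: 90 μL + 8.7 mL = 8790 μL total → factor 8790/90 = 97.667
Step 3: 150 μL + 1050 μL = 1200 μL total → factor 1200/150 = 8
Step 4: 320 μL brought to 28.6 mL → factor 28600/320 = 89.375
Overall dilution factor = 1.7143 × 97.667 × 8 × 89.375 = 1.1971 × 10^5
Final = 2.50 g/L / 1.1971 × 10^5 = 2.088 × 10^-5 g/L = 0.0209 mg/L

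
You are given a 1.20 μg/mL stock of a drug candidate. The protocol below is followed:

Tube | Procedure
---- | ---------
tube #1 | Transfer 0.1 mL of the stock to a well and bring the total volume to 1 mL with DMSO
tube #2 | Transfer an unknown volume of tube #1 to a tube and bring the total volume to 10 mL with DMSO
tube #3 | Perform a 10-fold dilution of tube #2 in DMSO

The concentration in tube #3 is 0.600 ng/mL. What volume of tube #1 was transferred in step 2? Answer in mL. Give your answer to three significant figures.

Step 1: 0.1 mL brought to 1 mL → factor 1/0.1 = 10
Step 2: v brought to 10 mL → factor = 10 mL/v
Step 3: 10-fold → factor 10
Product of known-step factors = 100
Overall factor = 1.20 μg/mL / (0.600 ng/mL) = 2000
Step-2 factor = 2000 / 100 = 20
v = 10 mL / 20 = 0.500 mL

0.500 mL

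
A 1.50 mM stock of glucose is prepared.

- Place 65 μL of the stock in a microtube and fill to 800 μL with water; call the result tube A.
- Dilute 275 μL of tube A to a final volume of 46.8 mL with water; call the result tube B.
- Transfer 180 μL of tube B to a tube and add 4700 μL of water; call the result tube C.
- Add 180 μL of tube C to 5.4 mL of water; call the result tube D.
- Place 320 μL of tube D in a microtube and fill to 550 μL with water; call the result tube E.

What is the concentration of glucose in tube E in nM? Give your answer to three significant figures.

0.496 nM

Step 1: 65 μL brought to 800 μL → factor 800/65 = 12.308
Step 2: 275 μL brought to 46.8 mL → factor 46800/275 = 170.18
Step 3: 180 μL + 4700 μL = 4880 μL total → factor 4880/180 = 27.111
Step 4: 180 μL + 5.4 mL = 5580 μL total → factor 5580/180 = 31
Step 5: 320 μL brought to 550 μL → factor 550/320 = 1.7188
Overall dilution factor = 12.308 × 170.18 × 27.111 × 31 × 1.7188 = 3.0256 × 10^6
Final = 1.50 mM / 3.0256 × 10^6 = 4.958 × 10^-7 mM = 0.496 nM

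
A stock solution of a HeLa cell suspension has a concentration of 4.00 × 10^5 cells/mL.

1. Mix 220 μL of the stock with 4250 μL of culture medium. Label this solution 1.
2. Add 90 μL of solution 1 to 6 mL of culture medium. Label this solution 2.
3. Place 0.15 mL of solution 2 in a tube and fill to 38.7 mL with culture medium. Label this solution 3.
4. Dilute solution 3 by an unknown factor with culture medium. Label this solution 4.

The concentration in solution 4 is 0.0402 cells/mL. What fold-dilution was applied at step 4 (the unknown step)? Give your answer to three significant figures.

Step 1: 220 μL + 4250 μL = 4470 μL total → factor 4470/220 = 20.318
Step 2: 90 μL + 6 mL = 6090 μL total → factor 6090/90 = 67.667
Step 3: 0.15 mL brought to 38.7 mL → factor 38.7/0.15 = 258
Step 4: unknown factor x
Product of known-step factors = 3.5471 × 10^5
Overall factor = 4.00 × 10^5 cells/mL / (0.0402 cells/mL) = 9.9502 × 10^6
x = 9.9502 × 10^6 / 3.5471 × 10^5 = 28.1

28.1-fold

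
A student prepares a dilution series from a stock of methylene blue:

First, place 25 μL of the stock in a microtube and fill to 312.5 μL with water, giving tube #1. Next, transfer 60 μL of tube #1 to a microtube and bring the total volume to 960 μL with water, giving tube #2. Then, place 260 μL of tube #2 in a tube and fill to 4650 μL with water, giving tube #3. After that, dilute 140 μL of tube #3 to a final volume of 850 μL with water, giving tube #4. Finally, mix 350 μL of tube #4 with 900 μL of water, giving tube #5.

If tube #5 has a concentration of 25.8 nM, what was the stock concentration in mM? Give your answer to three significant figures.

2.00 mM

Step 1: 25 μL brought to 312.5 μL → factor 312.5/25 = 12.5
Step 2: 60 μL brought to 960 μL → factor 960/60 = 16
Step 3: 260 μL brought to 4650 μL → factor 4650/260 = 17.885
Step 4: 140 μL brought to 850 μL → factor 850/140 = 6.0714
Step 5: 350 μL + 900 μL = 1250 μL total → factor 1250/350 = 3.5714
Overall dilution factor = 12.5 × 16 × 17.885 × 6.0714 × 3.5714 = 77561
Stock = 25.8 nM × 77561 = 2.001 × 10^6 nM = 2.00 mM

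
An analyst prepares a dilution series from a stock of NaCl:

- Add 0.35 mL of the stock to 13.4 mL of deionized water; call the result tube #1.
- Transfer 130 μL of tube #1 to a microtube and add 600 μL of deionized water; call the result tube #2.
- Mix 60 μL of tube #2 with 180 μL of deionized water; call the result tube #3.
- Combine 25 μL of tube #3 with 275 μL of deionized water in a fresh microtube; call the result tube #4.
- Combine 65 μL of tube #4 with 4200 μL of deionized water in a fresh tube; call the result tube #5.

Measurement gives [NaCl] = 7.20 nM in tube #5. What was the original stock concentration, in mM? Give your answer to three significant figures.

Step 1: 0.35 mL + 13.4 mL = 13.75 mL total → factor 13.75/0.35 = 39.286
Step 2: 130 μL + 600 μL = 730 μL total → factor 730/130 = 5.6154
Step 3: 60 μL + 180 μL = 240 μL total → factor 240/60 = 4
Step 4: 25 μL + 275 μL = 300 μL total → factor 300/25 = 12
Step 5: 65 μL + 4200 μL = 4265 μL total → factor 4265/65 = 65.615
Overall dilution factor = 39.286 × 5.6154 × 4 × 12 × 65.615 = 6.948 × 10^5
Stock = 7.20 nM × 6.948 × 10^5 = 5.003 × 10^6 nM = 5.00 mM

5.00 mM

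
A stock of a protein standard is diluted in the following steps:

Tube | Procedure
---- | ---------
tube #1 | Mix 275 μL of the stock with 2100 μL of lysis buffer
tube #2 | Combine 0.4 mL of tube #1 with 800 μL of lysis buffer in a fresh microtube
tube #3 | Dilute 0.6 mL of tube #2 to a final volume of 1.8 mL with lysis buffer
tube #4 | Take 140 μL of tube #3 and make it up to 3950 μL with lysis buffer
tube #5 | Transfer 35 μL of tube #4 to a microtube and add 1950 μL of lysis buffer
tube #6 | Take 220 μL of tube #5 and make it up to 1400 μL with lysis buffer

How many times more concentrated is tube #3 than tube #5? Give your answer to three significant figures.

1.60 × 10^3

Step 1: 275 μL + 2100 μL = 2375 μL total → factor 2375/275 = 8.6364
Step 2: 0.4 mL + 800 μL = 1.2 mL total → factor 1.2/0.4 = 3
Step 3: 0.6 mL brought to 1.8 mL → factor 1.8/0.6 = 3
Step 4: 140 μL brought to 3950 μL → factor 3950/140 = 28.214
Step 5: 35 μL + 1950 μL = 1985 μL total → factor 1985/35 = 56.714
Dilution factor to tube #3 = 77.727; to tube #5 = 1.2438 × 10^5
[tube #3]/[tube #5] = (factor to tube #5)/(factor to tube #3) = 1.2438 × 10^5/77.727 = 1.60 × 10^3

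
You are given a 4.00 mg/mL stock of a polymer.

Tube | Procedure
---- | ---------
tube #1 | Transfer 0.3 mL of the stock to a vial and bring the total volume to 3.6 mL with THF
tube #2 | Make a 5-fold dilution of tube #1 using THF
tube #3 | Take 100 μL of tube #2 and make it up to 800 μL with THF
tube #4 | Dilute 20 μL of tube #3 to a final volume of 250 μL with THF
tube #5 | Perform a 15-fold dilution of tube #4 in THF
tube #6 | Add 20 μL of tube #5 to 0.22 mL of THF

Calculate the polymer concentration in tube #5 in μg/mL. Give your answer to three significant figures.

0.0444 μg/mL

Step 1: 0.3 mL brought to 3.6 mL → factor 3.6/0.3 = 12
Step 2: 5-fold → factor 5
Step 3: 100 μL brought to 800 μL → factor 800/100 = 8
Step 4: 20 μL brought to 250 μL → factor 250/20 = 12.5
Step 5: 15-fold → factor 15
Dilution factor through tube #5 = 12 × 5 × 8 × 12.5 × 15 = 90000
[tube #5] = 4.00 mg/mL / 90000 = 4.444 × 10^-5 mg/mL = 0.0444 μg/mL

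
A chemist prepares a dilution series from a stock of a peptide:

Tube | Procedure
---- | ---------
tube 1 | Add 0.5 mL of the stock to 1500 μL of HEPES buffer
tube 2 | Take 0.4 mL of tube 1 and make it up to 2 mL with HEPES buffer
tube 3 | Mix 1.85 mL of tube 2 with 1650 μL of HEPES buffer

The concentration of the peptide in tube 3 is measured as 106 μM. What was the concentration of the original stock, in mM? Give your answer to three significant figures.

4.01 mM

Step 1: 0.5 mL + 1500 μL = 2 mL total → factor 2/0.5 = 4
Step 2: 0.4 mL brought to 2 mL → factor 2/0.4 = 5
Step 3: 1.85 mL + 1650 μL = 3.5 mL total → factor 3.5/1.85 = 1.8919
Overall dilution factor = 4 × 5 × 1.8919 = 37.838
Stock = 106 μM × 37.838 = 4011 μM = 4.01 mM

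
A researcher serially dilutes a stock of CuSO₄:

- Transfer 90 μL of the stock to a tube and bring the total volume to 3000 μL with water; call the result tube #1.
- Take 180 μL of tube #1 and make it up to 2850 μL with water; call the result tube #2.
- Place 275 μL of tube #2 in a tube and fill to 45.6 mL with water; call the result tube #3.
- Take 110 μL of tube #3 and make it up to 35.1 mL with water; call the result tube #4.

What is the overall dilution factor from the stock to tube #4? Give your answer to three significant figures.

Step 1: 90 μL brought to 3000 μL → factor 3000/90 = 33.333
Step 2: 180 μL brought to 2850 μL → factor 2850/180 = 15.833
Step 3: 275 μL brought to 45.6 mL → factor 45600/275 = 165.82
Step 4: 110 μL brought to 35.1 mL → factor 35100/110 = 319.09
Overall dilution factor = 33.333 × 15.833 × 165.82 × 319.09 = 2.7925 × 10^7

2.79 × 10^7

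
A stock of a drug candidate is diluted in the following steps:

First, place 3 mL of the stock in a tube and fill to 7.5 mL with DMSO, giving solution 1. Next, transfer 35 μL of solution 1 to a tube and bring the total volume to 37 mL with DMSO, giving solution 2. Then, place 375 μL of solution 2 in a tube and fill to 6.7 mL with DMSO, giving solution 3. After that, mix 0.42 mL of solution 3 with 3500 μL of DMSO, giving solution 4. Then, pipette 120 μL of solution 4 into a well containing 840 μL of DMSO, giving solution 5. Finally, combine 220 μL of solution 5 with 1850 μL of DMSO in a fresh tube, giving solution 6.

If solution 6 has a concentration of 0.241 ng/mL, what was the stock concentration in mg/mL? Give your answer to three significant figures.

Step 1: 3 mL brought to 7.5 mL → factor 7.5/3 = 2.5
Step 2: 35 μL brought to 37 mL → factor 37000/35 = 1057.1
Step 3: 375 μL brought to 6.7 mL → factor 6700/375 = 17.867
Step 4: 0.42 mL + 3500 μL = 3.92 mL total → factor 3.92/0.42 = 9.3333
Step 5: 120 μL + 840 μL = 960 μL total → factor 960/120 = 8
Step 6: 220 μL + 1850 μL = 2070 μL total → factor 2070/220 = 9.4091
Overall dilution factor = 2.5 × 1057.1 × 17.867 × 9.3333 × 8 × 9.4091 = 3.3174 × 10^7
Stock = 0.241 ng/mL × 3.3174 × 10^7 = 7.995 × 10^6 ng/mL = 7.99 mg/mL

7.99 mg/mL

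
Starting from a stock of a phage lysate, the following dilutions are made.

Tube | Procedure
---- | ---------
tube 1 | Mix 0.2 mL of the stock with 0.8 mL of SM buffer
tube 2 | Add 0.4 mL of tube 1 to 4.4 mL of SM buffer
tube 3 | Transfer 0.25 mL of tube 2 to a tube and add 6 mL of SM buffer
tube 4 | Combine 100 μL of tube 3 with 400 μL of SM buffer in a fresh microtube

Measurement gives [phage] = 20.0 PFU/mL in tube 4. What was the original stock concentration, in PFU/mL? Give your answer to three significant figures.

1.50 × 10^5 PFU/mL

Step 1: 0.2 mL + 0.8 mL = 1 mL total → factor 1/0.2 = 5
Step 2: 0.4 mL + 4.4 mL = 4.8 mL total → factor 4.8/0.4 = 12
Step 3: 0.25 mL + 6 mL = 6.25 mL total → factor 6.25/0.25 = 25
Step 4: 100 μL + 400 μL = 500 μL total → factor 500/100 = 5
Overall dilution factor = 5 × 12 × 25 × 5 = 7500
Stock = 20.0 PFU/mL × 7500 = 1.50 × 10^5 PFU/mL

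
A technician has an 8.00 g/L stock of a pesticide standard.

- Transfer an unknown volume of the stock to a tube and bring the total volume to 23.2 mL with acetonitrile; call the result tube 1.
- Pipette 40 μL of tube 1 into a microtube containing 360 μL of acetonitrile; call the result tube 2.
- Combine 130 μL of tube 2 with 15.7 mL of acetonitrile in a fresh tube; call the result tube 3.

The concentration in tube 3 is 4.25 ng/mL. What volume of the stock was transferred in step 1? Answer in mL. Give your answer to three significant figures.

0.0150 mL

Step 1: v brought to 23.2 mL → factor = 23.2 mL/v
Step 2: 40 μL + 360 μL = 400 μL total → factor 400/40 = 10
Step 3: 130 μL + 15.7 mL = 15830 μL total → factor 15830/130 = 121.77
Product of known-step factors = 1217.7
Overall factor = 8.00 g/L / (4.25 ng/mL) = 1.8824 × 10^6
Step-1 factor = 1.8824 × 10^6 / 1217.7 = 1545.8
v = 23.2 mL / 1545.8 = 0.0150 mL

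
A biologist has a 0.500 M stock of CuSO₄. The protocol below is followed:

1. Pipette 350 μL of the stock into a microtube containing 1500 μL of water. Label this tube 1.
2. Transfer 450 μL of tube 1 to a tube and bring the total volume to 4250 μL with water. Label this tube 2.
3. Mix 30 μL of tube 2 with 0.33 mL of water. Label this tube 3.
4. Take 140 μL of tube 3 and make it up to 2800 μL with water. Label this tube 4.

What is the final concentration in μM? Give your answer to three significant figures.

Step 1: 350 μL + 1500 μL = 1850 μL total → factor 1850/350 = 5.2857
Step 2: 450 μL brought to 4250 μL → factor 4250/450 = 9.4444
Step 3: 30 μL + 0.33 mL = 360 μL total → factor 360/30 = 12
Step 4: 140 μL brought to 2800 μL → factor 2800/140 = 20
Overall dilution factor = 5.2857 × 9.4444 × 12 × 20 = 11981
Final = 0.500 M / 11981 = 4.173 × 10^-5 M = 41.7 μM

41.7 μM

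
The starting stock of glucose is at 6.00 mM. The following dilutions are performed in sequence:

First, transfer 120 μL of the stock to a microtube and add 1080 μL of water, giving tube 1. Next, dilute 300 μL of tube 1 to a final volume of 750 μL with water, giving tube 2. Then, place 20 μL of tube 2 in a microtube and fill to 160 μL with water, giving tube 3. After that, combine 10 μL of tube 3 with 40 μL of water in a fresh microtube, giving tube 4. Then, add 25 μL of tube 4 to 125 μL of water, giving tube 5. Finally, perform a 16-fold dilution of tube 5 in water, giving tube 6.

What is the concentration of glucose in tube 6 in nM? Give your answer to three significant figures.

Step 1: 120 μL + 1080 μL = 1200 μL total → factor 1200/120 = 10
Step 2: 300 μL brought to 750 μL → factor 750/300 = 2.5
Step 3: 20 μL brought to 160 μL → factor 160/20 = 8
Step 4: 10 μL + 40 μL = 50 μL total → factor 50/10 = 5
Step 5: 25 μL + 125 μL = 150 μL total → factor 150/25 = 6
Step 6: 16-fold → factor 16
Overall dilution factor = 10 × 2.5 × 8 × 5 × 6 × 16 = 96000
Final = 6.00 mM / 96000 = 6.250 × 10^-5 mM = 62.5 nM

62.5 nM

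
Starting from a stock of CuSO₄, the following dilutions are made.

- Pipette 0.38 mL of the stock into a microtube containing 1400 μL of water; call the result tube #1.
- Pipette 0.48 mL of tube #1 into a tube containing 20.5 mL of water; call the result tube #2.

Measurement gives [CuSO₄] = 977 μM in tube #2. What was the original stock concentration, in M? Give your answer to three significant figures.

0.200 M

Step 1: 0.38 mL + 1400 μL = 1.78 mL total → factor 1.78/0.38 = 4.6842
Step 2: 0.48 mL + 20.5 mL = 20.98 mL total → factor 20.98/0.48 = 43.708
Overall dilution factor = 4.6842 × 43.708 = 204.74
Stock = 977 μM × 204.74 = 2.000 × 10^5 μM = 0.200 M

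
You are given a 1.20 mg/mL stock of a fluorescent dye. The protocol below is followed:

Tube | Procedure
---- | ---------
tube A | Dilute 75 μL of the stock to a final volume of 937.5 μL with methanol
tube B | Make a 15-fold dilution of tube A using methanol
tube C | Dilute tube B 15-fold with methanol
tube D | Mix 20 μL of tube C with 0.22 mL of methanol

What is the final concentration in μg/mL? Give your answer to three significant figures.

0.0356 μg/mL

Step 1: 75 μL brought to 937.5 μL → factor 937.5/75 = 12.5
Step 2: 15-fold → factor 15
Step 3: 15-fold → factor 15
Step 4: 20 μL + 0.22 mL = 240 μL total → factor 240/20 = 12
Overall dilution factor = 12.5 × 15 × 15 × 12 = 33750
Final = 1.20 mg/mL / 33750 = 3.556 × 10^-5 mg/mL = 0.0356 μg/mL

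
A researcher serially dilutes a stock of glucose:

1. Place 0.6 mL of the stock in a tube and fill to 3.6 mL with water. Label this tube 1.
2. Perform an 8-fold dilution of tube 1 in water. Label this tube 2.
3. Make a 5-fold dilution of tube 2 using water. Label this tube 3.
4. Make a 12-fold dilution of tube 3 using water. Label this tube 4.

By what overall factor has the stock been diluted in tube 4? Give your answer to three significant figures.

Step 1: 0.6 mL brought to 3.6 mL → factor 3.6/0.6 = 6
Step 2: 8-fold → factor 8
Step 3: 5-fold → factor 5
Step 4: 12-fold → factor 12
Overall dilution factor = 6 × 8 × 5 × 12 = 2880

2.88 × 10^3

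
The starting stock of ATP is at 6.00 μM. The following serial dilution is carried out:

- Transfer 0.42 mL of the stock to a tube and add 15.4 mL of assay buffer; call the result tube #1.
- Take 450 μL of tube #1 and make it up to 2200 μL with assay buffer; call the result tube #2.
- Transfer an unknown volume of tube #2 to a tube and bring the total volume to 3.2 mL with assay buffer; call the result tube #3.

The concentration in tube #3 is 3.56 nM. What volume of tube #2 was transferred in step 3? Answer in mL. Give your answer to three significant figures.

Step 1: 0.42 mL + 15.4 mL = 15.82 mL total → factor 15.82/0.42 = 37.667
Step 2: 450 μL brought to 2200 μL → factor 2200/450 = 4.8889
Step 3: v brought to 3.2 mL → factor = 3.2 mL/v
Product of known-step factors = 184.15
Overall factor = 6.00 μM / (3.56 nM) = 1685.4
Step-3 factor = 1685.4 / 184.15 = 9.1524
v = 3.2 mL / 9.1524 = 0.350 mL

0.350 mL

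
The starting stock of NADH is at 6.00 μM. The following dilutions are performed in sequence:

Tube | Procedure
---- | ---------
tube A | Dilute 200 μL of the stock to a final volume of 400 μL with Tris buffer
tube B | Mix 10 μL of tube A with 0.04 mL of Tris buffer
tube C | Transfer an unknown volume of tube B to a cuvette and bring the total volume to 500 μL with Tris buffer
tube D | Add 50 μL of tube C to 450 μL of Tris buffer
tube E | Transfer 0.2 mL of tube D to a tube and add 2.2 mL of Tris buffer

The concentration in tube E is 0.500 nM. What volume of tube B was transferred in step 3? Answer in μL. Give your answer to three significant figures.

Step 1: 200 μL brought to 400 μL → factor 400/200 = 2
Step 2: 10 μL + 0.04 mL = 50 μL total → factor 50/10 = 5
Step 3: v brought to 500 μL → factor = 500 μL/v
Step 4: 50 μL + 450 μL = 500 μL total → factor 500/50 = 10
Step 5: 0.2 mL + 2.2 mL = 2.4 mL total → factor 2.4/0.2 = 12
Product of known-step factors = 1200
Overall factor = 6.00 μM / (0.500 nM) = 12000
Step-3 factor = 12000 / 1200 = 10
v = 500 μL / 10 = 50.0 μL

50.0 μL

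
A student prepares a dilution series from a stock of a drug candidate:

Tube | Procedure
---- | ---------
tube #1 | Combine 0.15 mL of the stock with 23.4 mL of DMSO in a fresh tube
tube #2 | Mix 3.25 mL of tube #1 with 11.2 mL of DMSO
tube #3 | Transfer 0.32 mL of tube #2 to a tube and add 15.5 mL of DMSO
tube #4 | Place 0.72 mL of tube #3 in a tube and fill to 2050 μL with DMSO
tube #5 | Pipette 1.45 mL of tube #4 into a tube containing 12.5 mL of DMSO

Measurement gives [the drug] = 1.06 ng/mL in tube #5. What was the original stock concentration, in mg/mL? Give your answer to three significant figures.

Step 1: 0.15 mL + 23.4 mL = 23.55 mL total → factor 23.55/0.15 = 157
Step 2: 3.25 mL + 11.2 mL = 14.45 mL total → factor 14.45/3.25 = 4.4462
Step 3: 0.32 mL + 15.5 mL = 15.82 mL total → factor 15.82/0.32 = 49.438
Step 4: 0.72 mL brought to 2050 μL → factor 2.05/0.72 = 2.8472
Step 5: 1.45 mL + 12.5 mL = 13.95 mL total → factor 13.95/1.45 = 9.6207
Overall dilution factor = 157 × 4.4462 × 49.438 × 2.8472 × 9.6207 = 9.453 × 10^5
Stock = 1.06 ng/mL × 9.453 × 10^5 = 1.002 × 10^6 ng/mL = 1.00 mg/mL

1.00 mg/mL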